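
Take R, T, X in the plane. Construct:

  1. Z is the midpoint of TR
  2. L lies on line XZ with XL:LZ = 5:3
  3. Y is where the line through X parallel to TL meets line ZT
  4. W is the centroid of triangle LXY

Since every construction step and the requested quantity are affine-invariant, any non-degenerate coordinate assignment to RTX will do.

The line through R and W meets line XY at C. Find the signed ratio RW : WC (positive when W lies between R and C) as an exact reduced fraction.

Set R = (0, 0), T = (1, 0), X = (0, 1); any affine frame gives the same invariant.
1. Z is the midpoint of TR ⇒ Z = (1/2, 0)
2. L lies on line XZ with XL:LZ = 5:3 ⇒ L = (5/16, 3/8)
3. Y is where the line through X parallel to TL meets line ZT ⇒ Y = (11/6, 0)
4. W is the centroid of triangle LXY ⇒ W = (103/144, 11/24)
line RW meets XY at C = (1133/1344, 121/224)
W = R + t·(C−R) with t = 28/33, so RW:WC = 28/33:5/33

RW:WC = 28/5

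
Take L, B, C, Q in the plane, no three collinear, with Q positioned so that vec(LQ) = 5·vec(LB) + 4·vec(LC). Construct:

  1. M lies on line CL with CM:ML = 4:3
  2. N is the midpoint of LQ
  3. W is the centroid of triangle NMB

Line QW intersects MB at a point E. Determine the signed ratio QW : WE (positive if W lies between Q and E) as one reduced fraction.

Set L = (0, 0), B = (1, 0), C = (0, 1), Q = (5, 4); any affine frame gives the same invariant.
1. M lies on line CL with CM:ML = 4:3 ⇒ M = (0, 3/7)
2. N is the midpoint of LQ ⇒ N = (5/2, 2)
3. W is the centroid of triangle NMB ⇒ W = (7/6, 17/21)
line QW meets MB at E = (95/203, 324/1421)
W = Q + t·(E−Q) with t = 203/240, so QW:WE = 203/240:37/240

QW:WE = 203/37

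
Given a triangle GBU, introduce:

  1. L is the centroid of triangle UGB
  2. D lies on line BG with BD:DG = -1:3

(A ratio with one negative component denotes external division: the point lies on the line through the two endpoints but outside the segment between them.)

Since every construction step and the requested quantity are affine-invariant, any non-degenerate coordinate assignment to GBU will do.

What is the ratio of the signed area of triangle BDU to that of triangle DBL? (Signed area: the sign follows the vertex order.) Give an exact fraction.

Set G = (0, 0), B = (1, 0), U = (0, 1); any affine frame gives the same invariant.
1. L is the centroid of triangle UGB ⇒ L = (1/3, 1/3)
2. D lies on line BG with BD:DG = -1:3 ⇒ D = (3/2, 0)
2·[BDU] = 1/2, 2·[DBL] = -1/6
[BDU]:[DBL] = 1/2:-1/6 = -3

[BDU]:[DBL] = -3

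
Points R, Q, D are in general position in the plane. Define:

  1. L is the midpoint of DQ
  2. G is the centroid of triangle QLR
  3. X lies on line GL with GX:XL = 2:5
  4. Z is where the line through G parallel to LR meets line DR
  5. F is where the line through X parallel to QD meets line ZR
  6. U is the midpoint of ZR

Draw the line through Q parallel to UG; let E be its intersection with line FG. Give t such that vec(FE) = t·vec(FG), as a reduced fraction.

t = 20/13

Set R = (0, 0), Q = (1, 0), D = (0, 1); any affine frame gives the same invariant.
1. L is the midpoint of DQ ⇒ L = (1/2, 1/2)
2. G is the centroid of triangle QLR ⇒ G = (1/2, 1/6)
3. X lies on line GL with GX:XL = 2:5 ⇒ X = (1/2, 11/42)
4. Z is where the line through G parallel to LR meets line DR ⇒ Z = (0, -1/3)
5. F is where the line through X parallel to QD meets line ZR ⇒ F = (0, 16/21)
6. U is the midpoint of ZR ⇒ U = (0, -1/6)
through Q parallel to UG: direction (1/2, 1/3); meets FG at E = (10/13, -2/13)
E = F + t·(G−F) with t = 20/13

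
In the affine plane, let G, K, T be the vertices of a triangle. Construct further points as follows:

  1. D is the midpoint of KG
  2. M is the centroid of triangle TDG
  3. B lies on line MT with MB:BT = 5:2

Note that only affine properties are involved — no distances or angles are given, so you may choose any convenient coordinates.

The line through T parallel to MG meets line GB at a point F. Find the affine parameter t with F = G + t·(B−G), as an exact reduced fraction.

t = 7/5

Choose coordinates G = (0, 0), K = (1, 0), T = (0, 1).
1. D is the midpoint of KG ⇒ D = (1/2, 0)
2. M is the centroid of triangle TDG ⇒ M = (1/6, 1/3)
3. B lies on line MT with MB:BT = 5:2 ⇒ B = (1/21, 17/21)
through T parallel to MG: direction (-1/6, -1/3); meets GB at F = (1/15, 17/15)
F = G + t·(B−G) with t = 7/5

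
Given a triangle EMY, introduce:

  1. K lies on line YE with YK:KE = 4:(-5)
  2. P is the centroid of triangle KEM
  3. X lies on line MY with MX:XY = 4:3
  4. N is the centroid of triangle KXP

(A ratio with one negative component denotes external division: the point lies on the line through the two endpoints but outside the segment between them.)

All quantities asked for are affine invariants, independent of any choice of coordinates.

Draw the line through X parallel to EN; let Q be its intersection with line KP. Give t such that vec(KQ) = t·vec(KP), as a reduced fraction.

t = 17/13

Set E = (0, 0), M = (1, 0), Y = (0, 1); any affine frame gives the same invariant.
1. K lies on line YE with YK:KE = 4:(-5) ⇒ K = (0, 5)
2. P is the centroid of triangle KEM ⇒ P = (1/3, 5/3)
3. X lies on line MY with MX:XY = 4:3 ⇒ X = (3/7, 4/7)
4. N is the centroid of triangle KXP ⇒ N = (16/63, 152/63)
through X parallel to EN: direction (16/63, 152/63); meets KP at Q = (17/39, 25/39)
Q = K + t·(P−K) with t = 17/13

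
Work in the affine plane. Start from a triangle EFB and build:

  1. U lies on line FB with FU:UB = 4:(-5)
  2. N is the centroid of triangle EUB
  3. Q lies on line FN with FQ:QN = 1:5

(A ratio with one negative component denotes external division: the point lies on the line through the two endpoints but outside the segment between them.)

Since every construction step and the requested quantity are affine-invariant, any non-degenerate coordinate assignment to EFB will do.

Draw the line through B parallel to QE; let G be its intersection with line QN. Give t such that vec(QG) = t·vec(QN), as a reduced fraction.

t = -4/3

Choose coordinates E = (0, 0), F = (1, 0), B = (0, 1).
1. U lies on line FB with FU:UB = 4:(-5) ⇒ U = (5, -4)
2. N is the centroid of triangle EUB ⇒ N = (5/3, -1)
3. Q lies on line FN with FQ:QN = 1:5 ⇒ Q = (10/9, -1/6)
through B parallel to QE: direction (-10/9, 1/6); meets QN at G = (10/27, 17/18)
G = Q + t·(N−Q) with t = -4/3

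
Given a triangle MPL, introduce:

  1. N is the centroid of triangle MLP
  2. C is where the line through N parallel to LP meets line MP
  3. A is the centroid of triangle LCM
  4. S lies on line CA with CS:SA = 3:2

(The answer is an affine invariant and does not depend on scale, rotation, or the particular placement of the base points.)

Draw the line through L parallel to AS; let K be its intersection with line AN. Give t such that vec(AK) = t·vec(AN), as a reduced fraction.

Work in coordinates with M = (0, 0), P = (1, 0), L = (0, 1).
1. N is the centroid of triangle MLP ⇒ N = (1/3, 1/3)
2. C is where the line through N parallel to LP meets line MP ⇒ C = (2/3, 0)
3. A is the centroid of triangle LCM ⇒ A = (2/9, 1/3)
4. S lies on line CA with CS:SA = 3:2 ⇒ S = (2/5, 1/5)
through L parallel to AS: direction (8/45, -2/15); meets AN at K = (8/9, 1/3)
K = A + t·(N−A) with t = 6

t = 6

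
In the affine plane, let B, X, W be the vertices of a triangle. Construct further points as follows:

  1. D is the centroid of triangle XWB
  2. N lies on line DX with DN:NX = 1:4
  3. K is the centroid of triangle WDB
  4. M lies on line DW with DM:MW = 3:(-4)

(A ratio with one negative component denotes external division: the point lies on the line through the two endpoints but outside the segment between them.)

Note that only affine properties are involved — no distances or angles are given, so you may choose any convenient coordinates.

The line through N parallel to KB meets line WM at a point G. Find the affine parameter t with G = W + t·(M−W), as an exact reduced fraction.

Choose coordinates B = (0, 0), X = (1, 0), W = (0, 1).
1. D is the centroid of triangle XWB ⇒ D = (1/3, 1/3)
2. N lies on line DX with DN:NX = 1:4 ⇒ N = (7/15, 4/15)
3. K is the centroid of triangle WDB ⇒ K = (1/9, 4/9)
4. M lies on line DW with DM:MW = 3:(-4) ⇒ M = (4/3, -5/3)
through N parallel to KB: direction (-1/9, -4/9); meets WM at G = (13/30, 2/15)
G = W + t·(M−W) with t = 13/40

t = 13/40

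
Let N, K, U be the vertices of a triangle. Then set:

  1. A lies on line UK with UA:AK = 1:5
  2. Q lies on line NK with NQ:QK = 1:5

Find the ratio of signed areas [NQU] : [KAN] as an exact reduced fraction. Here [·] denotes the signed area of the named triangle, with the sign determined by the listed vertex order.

[NQU]:[KAN] = 1/5

Assign N = (0, 0), K = (1, 0), U = (0, 1) — the answer is frame-independent, so this choice is without loss of generality.
1. A lies on line UK with UA:AK = 1:5 ⇒ A = (1/6, 5/6)
2. Q lies on line NK with NQ:QK = 1:5 ⇒ Q = (1/6, 0)
2·[NQU] = 1/6, 2·[KAN] = 5/6
[NQU]:[KAN] = 1/6:5/6 = 1/5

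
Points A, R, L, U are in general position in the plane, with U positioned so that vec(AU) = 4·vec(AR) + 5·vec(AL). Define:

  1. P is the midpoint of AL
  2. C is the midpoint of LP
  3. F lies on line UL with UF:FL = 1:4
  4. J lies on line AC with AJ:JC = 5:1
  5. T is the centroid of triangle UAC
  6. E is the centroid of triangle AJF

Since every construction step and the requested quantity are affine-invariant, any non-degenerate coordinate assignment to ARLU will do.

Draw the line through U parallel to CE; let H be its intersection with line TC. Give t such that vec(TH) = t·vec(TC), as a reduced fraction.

t = -10

Choose coordinates A = (0, 0), R = (1, 0), L = (0, 1), U = (4, 5).
1. P is the midpoint of AL ⇒ P = (0, 1/2)
2. C is the midpoint of LP ⇒ C = (0, 3/4)
3. F lies on line UL with UF:FL = 1:4 ⇒ F = (16/5, 21/5)
4. J lies on line AC with AJ:JC = 5:1 ⇒ J = (0, 5/8)
5. T is the centroid of triangle UAC ⇒ T = (4/3, 23/12)
6. E is the centroid of triangle AJF ⇒ E = (16/15, 193/120)
through U parallel to CE: direction (16/15, 103/120); meets TC at H = (44/3, 163/12)
H = T + t·(C−T) with t = -10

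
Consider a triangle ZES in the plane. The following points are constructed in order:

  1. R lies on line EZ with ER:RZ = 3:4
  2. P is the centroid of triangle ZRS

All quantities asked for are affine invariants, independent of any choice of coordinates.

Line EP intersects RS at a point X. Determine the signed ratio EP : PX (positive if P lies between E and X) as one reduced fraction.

EP:PX = -13/4

Assign Z = (0, 0), E = (1, 0), S = (0, 1) — the answer is frame-independent, so this choice is without loss of generality.
1. R lies on line EZ with ER:RZ = 3:4 ⇒ R = (4/7, 0)
2. P is the centroid of triangle ZRS ⇒ P = (4/21, 1/3)
line EP meets RS at X = (40/91, 3/13)
P = E + t·(X−E) with t = 13/9, so EP:PX = 13/9:-4/9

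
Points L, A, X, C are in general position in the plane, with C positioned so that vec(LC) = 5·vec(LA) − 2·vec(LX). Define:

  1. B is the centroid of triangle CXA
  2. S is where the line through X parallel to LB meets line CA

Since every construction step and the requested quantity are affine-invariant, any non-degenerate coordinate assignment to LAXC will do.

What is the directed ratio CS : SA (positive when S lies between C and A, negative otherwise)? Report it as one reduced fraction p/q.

CS:SA = -13/5

Assign L = (0, 0), A = (1, 0), X = (0, 1), C = (5, -2) — the answer is frame-independent, so this choice is without loss of generality.
1. B is the centroid of triangle CXA ⇒ B = (2, -1/3)
2. S is where the line through X parallel to LB meets line CA ⇒ S = (-3/2, 5/4)
S = C + t·(A−C) with t = 13/8, so CS:SA = t:(1−t) = 13/8:-5/8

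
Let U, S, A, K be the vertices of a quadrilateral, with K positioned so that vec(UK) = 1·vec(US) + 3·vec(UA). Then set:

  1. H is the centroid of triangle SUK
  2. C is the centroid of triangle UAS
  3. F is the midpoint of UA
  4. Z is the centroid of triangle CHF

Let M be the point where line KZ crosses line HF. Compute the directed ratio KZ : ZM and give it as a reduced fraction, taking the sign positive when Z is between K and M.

KZ:ZM = -68/5

Set U = (0, 0), S = (1, 0), A = (0, 1), K = (1, 3); any affine frame gives the same invariant.
1. H is the centroid of triangle SUK ⇒ H = (2/3, 1)
2. C is the centroid of triangle UAS ⇒ C = (1/3, 1/3)
3. F is the midpoint of UA ⇒ F = (0, 1/2)
4. Z is the centroid of triangle CHF ⇒ Z = (1/3, 11/18)
line KZ meets HF at M = (13/34, 107/136)
Z = K + t·(M−K) with t = 68/63, so KZ:ZM = 68/63:-5/63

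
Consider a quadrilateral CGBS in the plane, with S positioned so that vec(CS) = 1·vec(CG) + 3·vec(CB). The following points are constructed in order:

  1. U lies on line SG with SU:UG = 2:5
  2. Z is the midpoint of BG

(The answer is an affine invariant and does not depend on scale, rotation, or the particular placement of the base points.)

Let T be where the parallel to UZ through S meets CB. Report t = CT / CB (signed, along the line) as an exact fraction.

Set C = (0, 0), G = (1, 0), B = (0, 1), S = (1, 3); any affine frame gives the same invariant.
1. U lies on line SG with SU:UG = 2:5 ⇒ U = (1, 15/7)
2. Z is the midpoint of BG ⇒ Z = (1/2, 1/2)
through S parallel to UZ: direction (-1/2, -23/14); meets CB at T = (0, -2/7)
T = C + t·(B−C) with t = -2/7

t = -2/7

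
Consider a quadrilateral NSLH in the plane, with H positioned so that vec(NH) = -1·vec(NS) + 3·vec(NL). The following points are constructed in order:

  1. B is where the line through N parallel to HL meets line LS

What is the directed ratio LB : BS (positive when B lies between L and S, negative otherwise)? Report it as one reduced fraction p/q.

Work in coordinates with N = (0, 0), S = (1, 0), L = (0, 1), H = (-1, 3).
1. B is where the line through N parallel to HL meets line LS ⇒ B = (-1, 2)
B = L + t·(S−L) with t = -1, so LB:BS = t:(1−t) = -1:2

LB:BS = -1/2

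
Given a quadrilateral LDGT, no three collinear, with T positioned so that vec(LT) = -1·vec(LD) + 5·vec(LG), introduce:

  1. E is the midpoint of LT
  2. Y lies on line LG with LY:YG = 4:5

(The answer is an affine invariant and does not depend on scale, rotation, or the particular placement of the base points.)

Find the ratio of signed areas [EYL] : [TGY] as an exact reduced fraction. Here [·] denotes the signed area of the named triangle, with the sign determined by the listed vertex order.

[EYL]:[TGY] = 2/5

Work in coordinates with L = (0, 0), D = (1, 0), G = (0, 1), T = (-1, 5).
1. E is the midpoint of LT ⇒ E = (-1/2, 5/2)
2. Y lies on line LG with LY:YG = 4:5 ⇒ Y = (0, 4/9)
2·[EYL] = -2/9, 2·[TGY] = -5/9
[EYL]:[TGY] = -2/9:-5/9 = 2/5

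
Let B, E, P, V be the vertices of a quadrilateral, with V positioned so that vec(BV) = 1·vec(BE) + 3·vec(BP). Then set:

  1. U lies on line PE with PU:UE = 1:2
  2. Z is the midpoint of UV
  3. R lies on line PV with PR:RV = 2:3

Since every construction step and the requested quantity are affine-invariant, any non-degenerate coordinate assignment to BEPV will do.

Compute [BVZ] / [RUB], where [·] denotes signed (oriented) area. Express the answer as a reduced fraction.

[BVZ]:[RUB] = 1/2

Choose coordinates B = (0, 0), E = (1, 0), P = (0, 1), V = (1, 3).
1. U lies on line PE with PU:UE = 1:2 ⇒ U = (1/3, 2/3)
2. Z is the midpoint of UV ⇒ Z = (2/3, 11/6)
3. R lies on line PV with PR:RV = 2:3 ⇒ R = (2/5, 9/5)
2·[BVZ] = -1/6, 2·[RUB] = -1/3
[BVZ]:[RUB] = -1/6:-1/3 = 1/2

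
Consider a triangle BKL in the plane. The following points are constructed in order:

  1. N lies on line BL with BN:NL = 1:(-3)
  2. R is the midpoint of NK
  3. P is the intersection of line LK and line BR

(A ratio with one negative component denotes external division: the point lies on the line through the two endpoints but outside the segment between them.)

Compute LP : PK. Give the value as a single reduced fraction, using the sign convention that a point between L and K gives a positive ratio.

Assign B = (0, 0), K = (1, 0), L = (0, 1) — the answer is frame-independent, so this choice is without loss of generality.
1. N lies on line BL with BN:NL = 1:(-3) ⇒ N = (0, -1/2)
2. R is the midpoint of NK ⇒ R = (1/2, -1/4)
3. P is the intersection of line LK and line BR ⇒ P = (2, -1)
P = L + t·(K−L) with t = 2, so LP:PK = t:(1−t) = 2:-1

LP:PK = -2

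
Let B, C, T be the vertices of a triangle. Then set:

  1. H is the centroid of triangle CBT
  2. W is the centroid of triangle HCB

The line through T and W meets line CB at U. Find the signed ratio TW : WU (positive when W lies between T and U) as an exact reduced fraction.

TW:WU = 8

Work in coordinates with B = (0, 0), C = (1, 0), T = (0, 1).
1. H is the centroid of triangle CBT ⇒ H = (1/3, 1/3)
2. W is the centroid of triangle HCB ⇒ W = (4/9, 1/9)
line TW meets CB at U = (1/2, 0)
W = T + t·(U−T) with t = 8/9, so TW:WU = 8/9:1/9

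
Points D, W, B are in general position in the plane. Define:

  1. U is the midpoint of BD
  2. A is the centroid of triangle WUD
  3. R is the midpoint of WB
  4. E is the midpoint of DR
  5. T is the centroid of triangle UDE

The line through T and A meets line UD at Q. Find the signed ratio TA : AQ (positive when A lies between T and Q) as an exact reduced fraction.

TA:AQ = -3/4

Choose coordinates D = (0, 0), W = (1, 0), B = (0, 1).
1. U is the midpoint of BD ⇒ U = (0, 1/2)
2. A is the centroid of triangle WUD ⇒ A = (1/3, 1/6)
3. R is the midpoint of WB ⇒ R = (1/2, 1/2)
4. E is the midpoint of DR ⇒ E = (1/4, 1/4)
5. T is the centroid of triangle UDE ⇒ T = (1/12, 1/4)
line TA meets UD at Q = (0, 5/18)
A = T + t·(Q−T) with t = -3, so TA:AQ = -3:4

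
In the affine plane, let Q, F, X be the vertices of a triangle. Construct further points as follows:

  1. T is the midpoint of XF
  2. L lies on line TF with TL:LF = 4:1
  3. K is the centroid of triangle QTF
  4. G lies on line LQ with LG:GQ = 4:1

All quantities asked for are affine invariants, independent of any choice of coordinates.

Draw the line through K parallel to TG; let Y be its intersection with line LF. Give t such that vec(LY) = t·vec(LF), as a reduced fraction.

t = -8/3

Set Q = (0, 0), F = (1, 0), X = (0, 1); any affine frame gives the same invariant.
1. T is the midpoint of XF ⇒ T = (1/2, 1/2)
2. L lies on line TF with TL:LF = 4:1 ⇒ L = (9/10, 1/10)
3. K is the centroid of triangle QTF ⇒ K = (1/2, 1/6)
4. G lies on line LQ with LG:GQ = 4:1 ⇒ G = (9/50, 1/50)
through K parallel to TG: direction (-8/25, -12/25); meets LF at Y = (19/30, 11/30)
Y = L + t·(F−L) with t = -8/3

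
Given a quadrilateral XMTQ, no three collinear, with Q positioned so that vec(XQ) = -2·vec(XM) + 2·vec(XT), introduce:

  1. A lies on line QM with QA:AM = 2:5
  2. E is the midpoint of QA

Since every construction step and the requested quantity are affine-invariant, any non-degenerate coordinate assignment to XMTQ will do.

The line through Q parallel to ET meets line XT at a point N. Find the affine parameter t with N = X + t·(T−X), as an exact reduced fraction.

t = 12/11

Assign X = (0, 0), M = (1, 0), T = (0, 1), Q = (-2, 2) — the answer is frame-independent, so this choice is without loss of generality.
1. A lies on line QM with QA:AM = 2:5 ⇒ A = (-8/7, 10/7)
2. E is the midpoint of QA ⇒ E = (-11/7, 12/7)
through Q parallel to ET: direction (11/7, -5/7); meets XT at N = (0, 12/11)
N = X + t·(T−X) with t = 12/11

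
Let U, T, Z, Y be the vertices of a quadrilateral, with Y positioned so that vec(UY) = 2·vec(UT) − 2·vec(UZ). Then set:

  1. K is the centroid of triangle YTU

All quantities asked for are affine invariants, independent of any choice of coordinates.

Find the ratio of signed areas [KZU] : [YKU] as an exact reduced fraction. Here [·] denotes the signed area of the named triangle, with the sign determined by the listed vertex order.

Work in coordinates with U = (0, 0), T = (1, 0), Z = (0, 1), Y = (2, -2).
1. K is the centroid of triangle YTU ⇒ K = (1, -2/3)
2·[KZU] = 1, 2·[YKU] = 2/3
[KZU]:[YKU] = 1:2/3 = 3/2

[KZU]:[YKU] = 3/2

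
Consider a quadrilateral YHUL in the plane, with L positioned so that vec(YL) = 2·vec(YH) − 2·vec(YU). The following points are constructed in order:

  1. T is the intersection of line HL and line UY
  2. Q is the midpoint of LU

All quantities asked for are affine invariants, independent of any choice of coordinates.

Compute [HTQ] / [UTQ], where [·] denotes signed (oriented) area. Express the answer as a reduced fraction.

Choose coordinates Y = (0, 0), H = (1, 0), U = (0, 1), L = (2, -2).
1. T is the intersection of line HL and line UY ⇒ T = (0, 2)
2. Q is the midpoint of LU ⇒ Q = (1, -1/2)
2·[HTQ] = 1/2, 2·[UTQ] = -1
[HTQ]:[UTQ] = 1/2:-1 = -1/2

[HTQ]:[UTQ] = -1/2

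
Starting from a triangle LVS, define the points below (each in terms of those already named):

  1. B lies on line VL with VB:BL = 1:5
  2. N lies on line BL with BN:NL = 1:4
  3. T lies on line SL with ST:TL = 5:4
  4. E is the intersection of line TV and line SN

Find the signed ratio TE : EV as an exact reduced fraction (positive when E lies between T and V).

TE:EV = 10/9

Choose coordinates L = (0, 0), V = (1, 0), S = (0, 1).
1. B lies on line VL with VB:BL = 1:5 ⇒ B = (5/6, 0)
2. N lies on line BL with BN:NL = 1:4 ⇒ N = (2/3, 0)
3. T lies on line SL with ST:TL = 5:4 ⇒ T = (0, 4/9)
4. E is the intersection of line TV and line SN ⇒ E = (10/19, 4/19)
E = T + t·(V−T) with t = 10/19, so TE:EV = t:(1−t) = 10/19:9/19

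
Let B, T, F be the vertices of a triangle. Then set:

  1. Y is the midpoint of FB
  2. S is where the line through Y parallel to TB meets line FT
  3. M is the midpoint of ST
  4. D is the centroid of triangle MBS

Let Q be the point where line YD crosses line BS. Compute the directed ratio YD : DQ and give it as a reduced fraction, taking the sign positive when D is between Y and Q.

YD:DQ = -4

Set B = (0, 0), T = (1, 0), F = (0, 1); any affine frame gives the same invariant.
1. Y is the midpoint of FB ⇒ Y = (0, 1/2)
2. S is where the line through Y parallel to TB meets line FT ⇒ S = (1/2, 1/2)
3. M is the midpoint of ST ⇒ M = (3/4, 1/4)
4. D is the centroid of triangle MBS ⇒ D = (5/12, 1/4)
line YD meets BS at Q = (5/16, 5/16)
D = Y + t·(Q−Y) with t = 4/3, so YD:DQ = 4/3:-1/3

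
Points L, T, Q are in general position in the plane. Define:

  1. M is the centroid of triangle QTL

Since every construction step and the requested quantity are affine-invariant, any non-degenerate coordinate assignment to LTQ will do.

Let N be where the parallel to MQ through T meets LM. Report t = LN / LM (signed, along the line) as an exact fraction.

t = 2

Work in coordinates with L = (0, 0), T = (1, 0), Q = (0, 1).
1. M is the centroid of triangle QTL ⇒ M = (1/3, 1/3)
through T parallel to MQ: direction (-1/3, 2/3); meets LM at N = (2/3, 2/3)
N = L + t·(M−L) with t = 2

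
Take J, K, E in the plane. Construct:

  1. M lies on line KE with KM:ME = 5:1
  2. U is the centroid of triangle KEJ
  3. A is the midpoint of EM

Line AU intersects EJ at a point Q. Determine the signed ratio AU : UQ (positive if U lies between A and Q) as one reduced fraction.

Work in coordinates with J = (0, 0), K = (1, 0), E = (0, 1).
1. M lies on line KE with KM:ME = 5:1 ⇒ M = (1/6, 5/6)
2. U is the centroid of triangle KEJ ⇒ U = (1/3, 1/3)
3. A is the midpoint of EM ⇒ A = (1/12, 11/12)
line AU meets EJ at Q = (0, 10/9)
U = A + t·(Q−A) with t = -3, so AU:UQ = -3:4

AU:UQ = -3/4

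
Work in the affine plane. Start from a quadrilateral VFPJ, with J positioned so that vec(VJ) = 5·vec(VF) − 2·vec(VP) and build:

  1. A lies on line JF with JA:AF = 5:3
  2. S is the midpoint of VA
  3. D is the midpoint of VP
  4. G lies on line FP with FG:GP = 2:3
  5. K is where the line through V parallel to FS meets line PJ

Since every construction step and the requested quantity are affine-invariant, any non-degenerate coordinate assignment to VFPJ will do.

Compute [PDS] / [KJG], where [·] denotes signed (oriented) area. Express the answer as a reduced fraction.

[PDS]:[KJG] = -75/176

Choose coordinates V = (0, 0), F = (1, 0), P = (0, 1), J = (5, -2).
1. A lies on line JF with JA:AF = 5:3 ⇒ A = (5/2, -3/4)
2. S is the midpoint of VA ⇒ S = (5/4, -3/8)
3. D is the midpoint of VP ⇒ D = (0, 1/2)
4. G lies on line FP with FG:GP = 2:3 ⇒ G = (3/5, 2/5)
5. K is where the line through V parallel to FS meets line PJ ⇒ K = (-10/9, 5/3)
2·[PDS] = 5/8, 2·[KJG] = -22/15
[PDS]:[KJG] = 5/8:-22/15 = -75/176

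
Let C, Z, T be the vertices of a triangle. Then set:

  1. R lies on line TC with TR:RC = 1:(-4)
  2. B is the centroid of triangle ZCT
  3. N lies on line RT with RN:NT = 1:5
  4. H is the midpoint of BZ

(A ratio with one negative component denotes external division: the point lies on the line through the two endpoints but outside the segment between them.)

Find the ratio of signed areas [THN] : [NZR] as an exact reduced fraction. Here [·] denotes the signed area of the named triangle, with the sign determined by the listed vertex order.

[THN]:[NZR] = 10/3

Work in coordinates with C = (0, 0), Z = (1, 0), T = (0, 1).
1. R lies on line TC with TR:RC = 1:(-4) ⇒ R = (0, 4/3)
2. B is the centroid of triangle ZCT ⇒ B = (1/3, 1/3)
3. N lies on line RT with RN:NT = 1:5 ⇒ N = (0, 23/18)
4. H is the midpoint of BZ ⇒ H = (2/3, 1/6)
2·[THN] = 5/27, 2·[NZR] = 1/18
[THN]:[NZR] = 5/27:1/18 = 10/3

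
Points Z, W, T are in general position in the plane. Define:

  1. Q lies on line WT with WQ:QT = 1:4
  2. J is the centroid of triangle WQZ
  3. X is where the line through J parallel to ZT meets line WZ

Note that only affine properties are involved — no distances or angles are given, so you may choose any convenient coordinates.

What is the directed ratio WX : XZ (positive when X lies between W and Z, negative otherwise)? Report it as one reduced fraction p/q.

Assign Z = (0, 0), W = (1, 0), T = (0, 1) — the answer is frame-independent, so this choice is without loss of generality.
1. Q lies on line WT with WQ:QT = 1:4 ⇒ Q = (4/5, 1/5)
2. J is the centroid of triangle WQZ ⇒ J = (3/5, 1/15)
3. X is where the line through J parallel to ZT meets line WZ ⇒ X = (3/5, 0)
X = W + t·(Z−W) with t = 2/5, so WX:XZ = t:(1−t) = 2/5:3/5

WX:XZ = 2/3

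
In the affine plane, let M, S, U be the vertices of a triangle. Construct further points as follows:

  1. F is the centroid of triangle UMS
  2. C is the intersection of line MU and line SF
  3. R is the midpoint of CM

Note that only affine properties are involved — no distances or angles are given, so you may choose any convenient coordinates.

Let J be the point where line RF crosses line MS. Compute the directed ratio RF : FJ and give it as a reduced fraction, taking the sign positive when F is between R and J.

RF:FJ = -1/4

Set M = (0, 0), S = (1, 0), U = (0, 1); any affine frame gives the same invariant.
1. F is the centroid of triangle UMS ⇒ F = (1/3, 1/3)
2. C is the intersection of line MU and line SF ⇒ C = (0, 1/2)
3. R is the midpoint of CM ⇒ R = (0, 1/4)
line RF meets MS at J = (-1, 0)
F = R + t·(J−R) with t = -1/3, so RF:FJ = -1/3:4/3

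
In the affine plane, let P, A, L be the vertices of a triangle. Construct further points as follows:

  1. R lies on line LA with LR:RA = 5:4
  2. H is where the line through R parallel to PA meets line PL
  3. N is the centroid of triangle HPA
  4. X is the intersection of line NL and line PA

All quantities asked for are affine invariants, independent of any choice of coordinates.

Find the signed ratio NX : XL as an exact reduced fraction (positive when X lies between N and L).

Set P = (0, 0), A = (1, 0), L = (0, 1); any affine frame gives the same invariant.
1. R lies on line LA with LR:RA = 5:4 ⇒ R = (5/9, 4/9)
2. H is where the line through R parallel to PA meets line PL ⇒ H = (0, 4/9)
3. N is the centroid of triangle HPA ⇒ N = (1/3, 4/27)
4. X is the intersection of line NL and line PA ⇒ X = (9/23, 0)
X = N + t·(L−N) with t = -4/23, so NX:XL = t:(1−t) = -4/23:27/23

NX:XL = -4/27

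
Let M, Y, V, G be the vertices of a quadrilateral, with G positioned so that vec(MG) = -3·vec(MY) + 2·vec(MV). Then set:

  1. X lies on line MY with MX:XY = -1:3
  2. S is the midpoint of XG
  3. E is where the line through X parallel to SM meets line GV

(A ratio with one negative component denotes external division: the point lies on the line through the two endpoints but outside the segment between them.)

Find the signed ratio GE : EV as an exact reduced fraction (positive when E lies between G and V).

Choose coordinates M = (0, 0), Y = (1, 0), V = (0, 1), G = (-3, 2).
1. X lies on line MY with MX:XY = -1:3 ⇒ X = (-1/2, 0)
2. S is the midpoint of XG ⇒ S = (-7/4, 1)
3. E is where the line through X parallel to SM meets line GV ⇒ E = (-27/5, 14/5)
E = G + t·(V−G) with t = -4/5, so GE:EV = t:(1−t) = -4/5:9/5

GE:EV = -4/9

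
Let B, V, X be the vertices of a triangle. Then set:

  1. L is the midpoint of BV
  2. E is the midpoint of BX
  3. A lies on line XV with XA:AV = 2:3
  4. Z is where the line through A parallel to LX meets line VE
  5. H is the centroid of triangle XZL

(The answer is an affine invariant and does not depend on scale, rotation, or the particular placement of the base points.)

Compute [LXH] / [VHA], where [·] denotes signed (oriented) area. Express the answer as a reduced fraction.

[LXH]:[VHA] = 10/21

Assign B = (0, 0), V = (1, 0), X = (0, 1) — the answer is frame-independent, so this choice is without loss of generality.
1. L is the midpoint of BV ⇒ L = (1/2, 0)
2. E is the midpoint of BX ⇒ E = (0, 1/2)
3. A lies on line XV with XA:AV = 2:3 ⇒ A = (2/5, 3/5)
4. Z is where the line through A parallel to LX meets line VE ⇒ Z = (3/5, 1/5)
5. H is the centroid of triangle XZL ⇒ H = (11/30, 2/5)
2·[LXH] = -1/15, 2·[VHA] = -7/50
[LXH]:[VHA] = -1/15:-7/50 = 10/21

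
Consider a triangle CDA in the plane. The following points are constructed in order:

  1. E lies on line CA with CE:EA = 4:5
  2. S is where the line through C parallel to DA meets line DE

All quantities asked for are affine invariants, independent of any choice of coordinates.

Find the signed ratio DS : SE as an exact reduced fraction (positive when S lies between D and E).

DS:SE = -9/4

Assign C = (0, 0), D = (1, 0), A = (0, 1) — the answer is frame-independent, so this choice is without loss of generality.
1. E lies on line CA with CE:EA = 4:5 ⇒ E = (0, 4/9)
2. S is where the line through C parallel to DA meets line DE ⇒ S = (-4/5, 4/5)
S = D + t·(E−D) with t = 9/5, so DS:SE = t:(1−t) = 9/5:-4/5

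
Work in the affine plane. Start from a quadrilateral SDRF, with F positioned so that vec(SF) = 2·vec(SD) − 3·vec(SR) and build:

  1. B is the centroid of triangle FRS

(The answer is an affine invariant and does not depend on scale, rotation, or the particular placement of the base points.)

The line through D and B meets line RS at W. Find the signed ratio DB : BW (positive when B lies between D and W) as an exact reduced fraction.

Set S = (0, 0), D = (1, 0), R = (0, 1), F = (2, -3); any affine frame gives the same invariant.
1. B is the centroid of triangle FRS ⇒ B = (2/3, -2/3)
line DB meets RS at W = (0, -2)
B = D + t·(W−D) with t = 1/3, so DB:BW = 1/3:2/3

DB:BW = 1/2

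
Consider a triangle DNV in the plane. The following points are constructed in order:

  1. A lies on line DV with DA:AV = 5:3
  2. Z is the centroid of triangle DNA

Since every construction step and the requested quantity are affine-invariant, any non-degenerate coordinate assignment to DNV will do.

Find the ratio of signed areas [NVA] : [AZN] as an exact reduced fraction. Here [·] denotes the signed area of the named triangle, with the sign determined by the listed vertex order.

Choose coordinates D = (0, 0), N = (1, 0), V = (0, 1).
1. A lies on line DV with DA:AV = 5:3 ⇒ A = (0, 5/8)
2. Z is the centroid of triangle DNA ⇒ Z = (1/3, 5/24)
2·[NVA] = 3/8, 2·[AZN] = 5/24
[NVA]:[AZN] = 3/8:5/24 = 9/5

[NVA]:[AZN] = 9/5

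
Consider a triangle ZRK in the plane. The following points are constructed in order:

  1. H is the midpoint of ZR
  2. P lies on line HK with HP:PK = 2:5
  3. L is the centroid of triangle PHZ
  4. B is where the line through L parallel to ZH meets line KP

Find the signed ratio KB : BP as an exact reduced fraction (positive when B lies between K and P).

Set Z = (0, 0), R = (1, 0), K = (0, 1); any affine frame gives the same invariant.
1. H is the midpoint of ZR ⇒ H = (1/2, 0)
2. P lies on line HK with HP:PK = 2:5 ⇒ P = (5/14, 2/7)
3. L is the centroid of triangle PHZ ⇒ L = (2/7, 2/21)
4. B is where the line through L parallel to ZH meets line KP ⇒ B = (19/42, 2/21)
B = K + t·(P−K) with t = 19/15, so KB:BP = t:(1−t) = 19/15:-4/15

KB:BP = -19/4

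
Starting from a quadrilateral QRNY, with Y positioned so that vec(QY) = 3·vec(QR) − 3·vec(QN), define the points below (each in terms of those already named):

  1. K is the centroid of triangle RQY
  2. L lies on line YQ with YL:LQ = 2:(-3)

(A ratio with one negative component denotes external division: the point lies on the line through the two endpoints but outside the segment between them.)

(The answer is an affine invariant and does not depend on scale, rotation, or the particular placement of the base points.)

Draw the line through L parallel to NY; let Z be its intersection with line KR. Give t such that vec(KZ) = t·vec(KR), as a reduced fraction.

t = 4

Assign Q = (0, 0), R = (1, 0), N = (0, 1), Y = (3, -3) — the answer is frame-independent, so this choice is without loss of generality.
1. K is the centroid of triangle RQY ⇒ K = (4/3, -1)
2. L lies on line YQ with YL:LQ = 2:(-3) ⇒ L = (9, -9)
through L parallel to NY: direction (3, -4); meets KR at Z = (0, 3)
Z = K + t·(R−K) with t = 4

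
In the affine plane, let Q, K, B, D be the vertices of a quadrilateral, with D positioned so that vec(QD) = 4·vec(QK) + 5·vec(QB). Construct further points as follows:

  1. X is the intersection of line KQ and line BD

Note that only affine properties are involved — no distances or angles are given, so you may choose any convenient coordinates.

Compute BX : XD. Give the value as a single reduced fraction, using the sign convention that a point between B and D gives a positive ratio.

BX:XD = -1/5

Assign Q = (0, 0), K = (1, 0), B = (0, 1), D = (4, 5) — the answer is frame-independent, so this choice is without loss of generality.
1. X is the intersection of line KQ and line BD ⇒ X = (-1, 0)
X = B + t·(D−B) with t = -1/4, so BX:XD = t:(1−t) = -1/4:5/4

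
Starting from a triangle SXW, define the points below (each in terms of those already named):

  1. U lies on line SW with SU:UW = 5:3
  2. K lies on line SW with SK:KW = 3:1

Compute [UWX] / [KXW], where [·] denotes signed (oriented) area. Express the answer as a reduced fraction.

Work in coordinates with S = (0, 0), X = (1, 0), W = (0, 1).
1. U lies on line SW with SU:UW = 5:3 ⇒ U = (0, 5/8)
2. K lies on line SW with SK:KW = 3:1 ⇒ K = (0, 3/4)
2·[UWX] = -3/8, 2·[KXW] = 1/4
[UWX]:[KXW] = -3/8:1/4 = -3/2

[UWX]:[KXW] = -3/2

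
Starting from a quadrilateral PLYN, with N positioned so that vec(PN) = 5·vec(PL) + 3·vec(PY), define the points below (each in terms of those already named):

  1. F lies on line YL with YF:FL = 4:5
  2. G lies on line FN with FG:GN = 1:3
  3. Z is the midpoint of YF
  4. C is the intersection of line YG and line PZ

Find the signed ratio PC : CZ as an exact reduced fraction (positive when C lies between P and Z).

Choose coordinates P = (0, 0), L = (1, 0), Y = (0, 1), N = (5, 3).
1. F lies on line YL with YF:FL = 4:5 ⇒ F = (4/9, 5/9)
2. G lies on line FN with FG:GN = 1:3 ⇒ G = (19/12, 7/6)
3. Z is the midpoint of YF ⇒ Z = (2/9, 7/9)
4. C is the intersection of line YG and line PZ ⇒ C = (38/129, 133/129)
C = P + t·(Z−P) with t = 57/43, so PC:CZ = t:(1−t) = 57/43:-14/43

PC:CZ = -57/14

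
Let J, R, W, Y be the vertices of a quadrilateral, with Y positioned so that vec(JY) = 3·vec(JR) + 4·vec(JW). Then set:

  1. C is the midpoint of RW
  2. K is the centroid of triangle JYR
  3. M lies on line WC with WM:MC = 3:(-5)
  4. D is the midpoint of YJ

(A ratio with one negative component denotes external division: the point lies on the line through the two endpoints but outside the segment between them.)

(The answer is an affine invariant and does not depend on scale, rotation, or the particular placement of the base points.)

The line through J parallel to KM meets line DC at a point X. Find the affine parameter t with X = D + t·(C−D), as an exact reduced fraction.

Work in coordinates with J = (0, 0), R = (1, 0), W = (0, 1), Y = (3, 4).
1. C is the midpoint of RW ⇒ C = (1/2, 1/2)
2. K is the centroid of triangle JYR ⇒ K = (4/3, 4/3)
3. M lies on line WC with WM:MC = 3:(-5) ⇒ M = (-3/4, 7/4)
4. D is the midpoint of YJ ⇒ D = (3/2, 2)
through J parallel to KM: direction (-25/12, 5/12); meets DC at X = (5/34, -1/34)
X = D + t·(C−D) with t = 23/17

t = 23/17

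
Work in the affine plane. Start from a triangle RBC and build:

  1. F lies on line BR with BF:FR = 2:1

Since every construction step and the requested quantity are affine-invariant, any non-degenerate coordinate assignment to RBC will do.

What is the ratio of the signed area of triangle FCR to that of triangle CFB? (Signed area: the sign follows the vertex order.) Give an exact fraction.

Assign R = (0, 0), B = (1, 0), C = (0, 1) — the answer is frame-independent, so this choice is without loss of generality.
1. F lies on line BR with BF:FR = 2:1 ⇒ F = (1/3, 0)
2·[FCR] = 1/3, 2·[CFB] = 2/3
[FCR]:[CFB] = 1/3:2/3 = 1/2

[FCR]:[CFB] = 1/2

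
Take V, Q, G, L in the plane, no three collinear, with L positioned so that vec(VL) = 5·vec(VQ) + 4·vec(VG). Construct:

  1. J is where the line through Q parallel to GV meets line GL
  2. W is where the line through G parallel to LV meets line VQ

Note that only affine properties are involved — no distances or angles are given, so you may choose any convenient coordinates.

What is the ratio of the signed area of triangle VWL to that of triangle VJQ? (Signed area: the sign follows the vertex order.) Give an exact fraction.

Set V = (0, 0), Q = (1, 0), G = (0, 1), L = (5, 4); any affine frame gives the same invariant.
1. J is where the line through Q parallel to GV meets line GL ⇒ J = (1, 8/5)
2. W is where the line through G parallel to LV meets line VQ ⇒ W = (-5/4, 0)
2·[VWL] = -5, 2·[VJQ] = -8/5
[VWL]:[VJQ] = -5:-8/5 = 25/8

[VWL]:[VJQ] = 25/8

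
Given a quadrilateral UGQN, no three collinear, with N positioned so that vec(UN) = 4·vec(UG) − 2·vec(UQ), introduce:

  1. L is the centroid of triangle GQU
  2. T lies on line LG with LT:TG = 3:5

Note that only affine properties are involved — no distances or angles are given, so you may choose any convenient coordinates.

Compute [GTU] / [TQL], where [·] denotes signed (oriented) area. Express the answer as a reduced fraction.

[GTU]:[TQL] = 5/3

Work in coordinates with U = (0, 0), G = (1, 0), Q = (0, 1), N = (4, -2).
1. L is the centroid of triangle GQU ⇒ L = (1/3, 1/3)
2. T lies on line LG with LT:TG = 3:5 ⇒ T = (7/12, 5/24)
2·[GTU] = 5/24, 2·[TQL] = 1/8
[GTU]:[TQL] = 5/24:1/8 = 5/3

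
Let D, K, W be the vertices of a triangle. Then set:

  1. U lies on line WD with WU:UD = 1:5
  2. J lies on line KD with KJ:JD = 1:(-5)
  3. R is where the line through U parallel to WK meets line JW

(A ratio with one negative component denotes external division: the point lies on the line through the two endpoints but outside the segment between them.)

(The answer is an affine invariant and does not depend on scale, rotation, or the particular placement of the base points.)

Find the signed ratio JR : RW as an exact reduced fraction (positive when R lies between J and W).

JR:RW = -5/2

Assign D = (0, 0), K = (1, 0), W = (0, 1) — the answer is frame-independent, so this choice is without loss of generality.
1. U lies on line WD with WU:UD = 1:5 ⇒ U = (0, 5/6)
2. J lies on line KD with KJ:JD = 1:(-5) ⇒ J = (5/4, 0)
3. R is where the line through U parallel to WK meets line JW ⇒ R = (-5/6, 5/3)
R = J + t·(W−J) with t = 5/3, so JR:RW = t:(1−t) = 5/3:-2/3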